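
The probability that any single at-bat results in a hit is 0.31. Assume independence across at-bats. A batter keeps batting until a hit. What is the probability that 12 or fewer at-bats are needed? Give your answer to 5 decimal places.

0.98835

Y = number of at-bats to the first success; geometric, p = 0.31.
P(Y ≤ 12) = 1 − (1−p)^12 = 1 − 0.0116463 = 0.9883537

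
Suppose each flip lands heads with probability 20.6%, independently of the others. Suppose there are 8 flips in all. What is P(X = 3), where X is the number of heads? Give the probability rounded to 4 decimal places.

0.1545

X ~ Binomial(n=8, p=0.206).
P(X=3) = C(8,3) · p^3 · (1−p)^5
= 56 · 0.0087418 · 0.31557 = 0.154487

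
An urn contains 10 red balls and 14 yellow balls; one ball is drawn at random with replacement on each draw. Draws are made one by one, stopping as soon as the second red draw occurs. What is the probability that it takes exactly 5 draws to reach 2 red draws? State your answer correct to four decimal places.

Y = trial on which the second success occurs; negative binomial, r=2, p=0.416667.
P(Y=5) = C(4,1) · p^2 · (1−p)^3
= 4 · 0.17361 · 0.1985 = 0.137844

0.1378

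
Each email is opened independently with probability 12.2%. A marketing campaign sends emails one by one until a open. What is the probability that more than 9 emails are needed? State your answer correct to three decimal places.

0.310

Y = number of emails to the first success; geometric, p = 0.122.
P(Y > 9) = P(first 9 all fail) = (1−p)^9 = 0.31006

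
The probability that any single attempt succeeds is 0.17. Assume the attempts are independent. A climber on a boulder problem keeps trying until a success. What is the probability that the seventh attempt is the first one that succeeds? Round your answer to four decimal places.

0.0556

Geometric (trials to first success), p = 0.17.
P(Y = 7) = (1−p)^6 · p = 0.32694 · 0.17 = 0.055580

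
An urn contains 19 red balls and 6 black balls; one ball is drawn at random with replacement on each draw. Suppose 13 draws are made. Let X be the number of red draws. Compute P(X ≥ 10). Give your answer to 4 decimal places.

0.6178

X ~ Binomial(13, 0.76); P(X ≥ 10) = Σ C(13,k) p^k (1−p)^(13−k) over k:
  k=10: C(13,10)·0.76^10·0.24^3 = 0.254177
  k=11: C(13,11)·0.76^11·0.24^2 = 0.219516
  k=12: C(13,12)·0.76^12·0.24^1 = 0.115856
  k=13: C(13,13)·0.76^13·0.24^0 = 0.028221
Total = 0.617770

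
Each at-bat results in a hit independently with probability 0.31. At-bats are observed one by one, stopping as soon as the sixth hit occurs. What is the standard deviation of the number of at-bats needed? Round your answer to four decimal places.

6.5635

Y = total at-bats until the sixth success; negative binomial with r=6, p=0.31.
SD(Y) = √[r(1−p)/p²] = √(43.080125) = 6.563545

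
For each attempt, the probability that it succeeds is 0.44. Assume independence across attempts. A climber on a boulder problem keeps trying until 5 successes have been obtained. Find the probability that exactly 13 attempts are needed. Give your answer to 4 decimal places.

Y = trial on which the fifth success occurs; negative binomial, r=5, p=0.44.
P(Y=13) = C(12,4) · p^5 · (1−p)^8
= 495 · 0.016492 · 0.0096717 = 0.078954

0.0790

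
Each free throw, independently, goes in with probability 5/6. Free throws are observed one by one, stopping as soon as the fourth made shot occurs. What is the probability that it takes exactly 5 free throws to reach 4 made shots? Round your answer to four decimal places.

Y = trial on which the fourth success occurs; negative binomial, r=4, p=0.833333.
P(Y=5) = C(4,3) · p^4 · (1−p)^1
= 4 · 0.48225 · 0.16667 = 0.321502

0.3215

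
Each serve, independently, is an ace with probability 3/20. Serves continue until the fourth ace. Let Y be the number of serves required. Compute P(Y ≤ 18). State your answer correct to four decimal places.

Finishing within 18 serves ⇔ at least 4 successes in the first 18. With X ~ Binomial(18, 0.15), P(Y ≤ 18) = 1 − P(X ≤ 3).
  k=0: C(18,0)·0.15^0·0.85^18 = 0.053646
  k=1: C(18,1)·0.15^1·0.85^17 = 0.170406
  k=2: C(18,2)·0.15^2·0.85^16 = 0.255609
  k=3: C(18,3)·0.15^3·0.85^15 = 0.240574
1 − 0.720236 = 0.279764

0.2798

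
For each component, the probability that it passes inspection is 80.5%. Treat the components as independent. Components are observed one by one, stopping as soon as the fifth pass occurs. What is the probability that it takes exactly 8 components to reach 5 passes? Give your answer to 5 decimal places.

Y = trial on which the fifth success occurs; negative binomial, r=5, p=0.805.
P(Y=8) = C(7,4) · p^5 · (1−p)^3
= 35 · 0.33805 · 0.0074149 = 0.0877306

0.08773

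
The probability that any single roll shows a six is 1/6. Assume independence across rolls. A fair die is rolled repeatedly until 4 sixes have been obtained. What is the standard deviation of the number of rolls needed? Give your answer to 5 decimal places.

Y = total rolls until the fourth success; negative binomial with r=4, p=0.166667.
SD(Y) = √[r(1−p)/p²] = √(120.0000000) = 10.9544512

10.95445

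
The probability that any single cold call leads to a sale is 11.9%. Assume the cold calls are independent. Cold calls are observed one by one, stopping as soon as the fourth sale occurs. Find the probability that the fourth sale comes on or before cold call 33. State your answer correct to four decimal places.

0.5639

Finishing within 33 cold calls ⇔ at least 4 successes in the first 33. With X ~ Binomial(33, 0.119), P(Y ≤ 33) = 1 − P(X ≤ 3).
  k=0: C(33,0)·0.119^0·0.881^33 = 0.015283
  k=1: C(33,1)·0.119^1·0.881^32 = 0.068122
  k=2: C(33,2)·0.119^2·0.881^31 = 0.147225
  k=3: C(33,3)·0.119^3·0.881^30 = 0.205491
1 − 0.436121 = 0.563879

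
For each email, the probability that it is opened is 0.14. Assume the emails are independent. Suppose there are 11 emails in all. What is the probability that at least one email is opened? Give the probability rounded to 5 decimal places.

P(at least one) = 1 − P(none) = 1 − (1 − 0.14)^11
= 1 − 0.1903194 = 0.8096806

0.80968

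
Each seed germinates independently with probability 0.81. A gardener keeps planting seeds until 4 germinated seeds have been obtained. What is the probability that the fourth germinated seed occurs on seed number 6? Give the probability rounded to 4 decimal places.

Y = trial on which the fourth success occurs; negative binomial, r=4, p=0.81.
P(Y=6) = C(5,3) · p^4 · (1−p)^2
= 10 · 0.43047 · 0.0361 = 0.155399

0.1554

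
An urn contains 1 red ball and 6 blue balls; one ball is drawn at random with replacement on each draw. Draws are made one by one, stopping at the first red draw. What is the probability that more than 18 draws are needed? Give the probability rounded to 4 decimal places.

Y = number of draws to the first success; geometric, p = 0.142857.
P(Y > 18) = P(first 18 all fail) = (1−p)^18 = 0.062367

0.0624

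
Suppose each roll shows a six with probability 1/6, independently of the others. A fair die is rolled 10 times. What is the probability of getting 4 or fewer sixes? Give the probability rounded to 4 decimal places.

X ~ Binomial(10, 0.166667); P(X ≤ 4) = Σ C(10,k) p^k (1−p)^(10−k) over k:
  k=0: C(10,0)·0.166667^0·0.833333^10 = 0.161506
  k=1: C(10,1)·0.166667^1·0.833333^9 = 0.323011
  k=2: C(10,2)·0.166667^2·0.833333^8 = 0.290710
  k=3: C(10,3)·0.166667^3·0.833333^7 = 0.155045
  k=4: C(10,4)·0.166667^4·0.833333^6 = 0.054266
Total = 0.984538

0.9845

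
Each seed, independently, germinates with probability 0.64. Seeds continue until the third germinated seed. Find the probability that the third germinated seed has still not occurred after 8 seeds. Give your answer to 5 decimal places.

0.02926

Needing more than 8 seeds ⇔ fewer than 3 successes in the first 8. With X ~ Binomial(8, 0.64), P(Y > 8) = P(X ≤ 2).
  k=0: C(8,0)·0.64^0·0.36^8 = 0.0002821
  k=1: C(8,1)·0.64^1·0.36^7 = 0.0040122
  k=2: C(8,2)·0.64^2·0.36^6 = 0.0249651
P(X ≤ 2) = 0.0292594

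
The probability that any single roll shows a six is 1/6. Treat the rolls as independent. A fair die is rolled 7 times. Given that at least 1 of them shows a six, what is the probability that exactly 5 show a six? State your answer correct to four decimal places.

X ~ Binomial(7, 0.166667). Want P(X=5 | X≥1) = P(X=5) / P(X≥1).
P(X=5) = C(7,5)·0.166667^5·0.833333^2 = 0.001875
P(X≥1) = 1 − 0.279082 = 0.720918
Ratio = 0.001875 / 0.720918 = 0.002601

0.0026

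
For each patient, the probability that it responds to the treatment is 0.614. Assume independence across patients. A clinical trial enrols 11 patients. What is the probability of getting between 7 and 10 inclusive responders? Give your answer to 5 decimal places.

X ~ Binomial(11, 0.614); P(7 ≤ X ≤ 10) = Σ C(11,k) p^k (1−p)^(11−k) over k:
  k=7: C(11,7)·0.614^7·0.386^4 = 0.2410137
  k=8: C(11,8)·0.614^8·0.386^3 = 0.1916871
  k=9: C(11,9)·0.614^9·0.386^2 = 0.1016372
  k=10: C(11,10)·0.614^10·0.386^1 = 0.0323343
Total = 0.5666723

0.56667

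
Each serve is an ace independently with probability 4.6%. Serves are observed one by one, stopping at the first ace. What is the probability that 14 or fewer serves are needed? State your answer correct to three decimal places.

0.483

Y = number of serves to the first success; geometric, p = 0.046.
P(Y ≤ 14) = 1 − (1−p)^14 = 1 − 0.51722 = 0.48278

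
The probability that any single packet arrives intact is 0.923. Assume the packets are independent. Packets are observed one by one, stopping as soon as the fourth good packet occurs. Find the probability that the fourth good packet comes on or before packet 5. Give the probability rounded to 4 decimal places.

0.9493

Finishing within 5 packets ⇔ at least 4 successes in the first 5. With X ~ Binomial(5, 0.923), P(Y ≤ 5) = 1 − P(X ≤ 3).
  k=0: C(5,0)·0.923^0·0.077^5 = 0.000003
  k=1: C(5,1)·0.923^1·0.077^4 = 0.000162
  k=2: C(5,2)·0.923^2·0.077^3 = 0.003889
  k=3: C(5,3)·0.923^3·0.077^2 = 0.046622
1 − 0.050676 = 0.949324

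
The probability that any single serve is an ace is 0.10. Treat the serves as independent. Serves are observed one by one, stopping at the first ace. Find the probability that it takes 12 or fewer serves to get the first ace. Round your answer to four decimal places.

Y = number of serves to the first success; geometric, p = 0.10.
P(Y ≤ 12) = 1 − (1−p)^12 = 1 − 0.282430 = 0.717570

0.7176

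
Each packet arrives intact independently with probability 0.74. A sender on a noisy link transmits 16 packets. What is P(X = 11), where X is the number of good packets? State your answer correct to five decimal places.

0.18910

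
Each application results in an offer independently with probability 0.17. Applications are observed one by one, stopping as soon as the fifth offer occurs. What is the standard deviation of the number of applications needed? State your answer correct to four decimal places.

11.9833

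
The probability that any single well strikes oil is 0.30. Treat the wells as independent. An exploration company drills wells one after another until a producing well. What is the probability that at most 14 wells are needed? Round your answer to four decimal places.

0.9932

Y = number of wells to the first success; geometric, p = 0.30.
P(Y ≤ 14) = 1 − (1−p)^14 = 1 − 0.006782 = 0.993218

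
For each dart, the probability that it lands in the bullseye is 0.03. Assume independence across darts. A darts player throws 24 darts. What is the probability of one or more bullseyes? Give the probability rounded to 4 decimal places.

P(at least one) = 1 − P(none) = 1 − (1 − 0.03)^24
= 1 − 0.481417 = 0.518583

0.5186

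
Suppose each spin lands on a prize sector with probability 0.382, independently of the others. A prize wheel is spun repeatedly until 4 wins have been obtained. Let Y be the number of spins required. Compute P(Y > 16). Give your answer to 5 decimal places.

Needing more than 16 spins ⇔ fewer than 4 successes in the first 16. With X ~ Binomial(16, 0.382), P(Y > 16) = P(X ≤ 3).
  k=0: C(16,0)·0.382^0·0.618^16 = 0.0004527
  k=1: C(16,1)·0.382^1·0.618^15 = 0.0044772
  k=2: C(16,2)·0.382^2·0.618^14 = 0.0207561
  k=3: C(16,3)·0.382^3·0.618^13 = 0.0598726
P(X ≤ 3) = 0.0855587

0.08556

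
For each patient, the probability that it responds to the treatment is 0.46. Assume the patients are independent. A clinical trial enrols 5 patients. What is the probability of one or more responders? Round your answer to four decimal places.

0.9541

P(at least one) = 1 − P(none) = 1 − (1 − 0.46)^5
= 1 − 0.045917 = 0.954083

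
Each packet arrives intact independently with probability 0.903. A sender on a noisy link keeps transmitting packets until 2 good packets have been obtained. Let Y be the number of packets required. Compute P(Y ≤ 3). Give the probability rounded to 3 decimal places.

0.974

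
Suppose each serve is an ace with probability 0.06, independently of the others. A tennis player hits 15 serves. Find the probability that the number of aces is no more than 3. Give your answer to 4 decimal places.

0.9896

X ~ Binomial(15, 0.06); P(X ≤ 3) = Σ C(15,k) p^k (1−p)^(15−k) over k:
  k=0: C(15,0)·0.06^0·0.94^15 = 0.395292
  k=1: C(15,1)·0.06^1·0.94^14 = 0.378471
  k=2: C(15,2)·0.06^2·0.94^13 = 0.169104
  k=3: C(15,3)·0.06^3·0.94^12 = 0.046773
Total = 0.989640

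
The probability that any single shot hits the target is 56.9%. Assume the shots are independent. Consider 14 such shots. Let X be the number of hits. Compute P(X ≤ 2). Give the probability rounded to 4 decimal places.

0.0014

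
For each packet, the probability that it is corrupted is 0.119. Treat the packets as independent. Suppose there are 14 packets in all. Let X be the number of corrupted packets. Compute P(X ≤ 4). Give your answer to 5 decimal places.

0.98109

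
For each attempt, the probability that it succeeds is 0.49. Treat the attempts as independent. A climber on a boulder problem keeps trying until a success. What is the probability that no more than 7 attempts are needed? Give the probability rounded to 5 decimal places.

Y = number of attempts to the first success; geometric, p = 0.49.
P(Y ≤ 7) = 1 − (1−p)^7 = 1 − 0.0089741 = 0.9910259

0.99103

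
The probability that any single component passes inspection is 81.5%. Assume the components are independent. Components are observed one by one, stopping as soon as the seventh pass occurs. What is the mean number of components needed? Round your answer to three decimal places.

8.589

Y = total components until the seventh success; negative binomial with r=7, p=0.815.
E[Y] = r / p = 7 / 0.815 = 8.58896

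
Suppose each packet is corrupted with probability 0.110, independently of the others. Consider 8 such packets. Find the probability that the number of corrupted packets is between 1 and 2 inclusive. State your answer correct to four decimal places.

X ~ Binomial(8, 0.11); P(1 ≤ X ≤ 2) = Σ C(8,k) p^k (1−p)^(8−k) over k:
  k=1: C(8,1)·0.11^1·0.89^7 = 0.389236
  k=2: C(8,2)·0.11^2·0.89^6 = 0.168377
Total = 0.557613

0.5576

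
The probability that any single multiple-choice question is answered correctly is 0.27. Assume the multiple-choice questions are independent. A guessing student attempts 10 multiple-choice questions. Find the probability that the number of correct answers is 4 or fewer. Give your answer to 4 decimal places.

0.8963

X ~ Binomial(10, 0.27); P(X ≤ 4) = Σ C(10,k) p^k (1−p)^(10−k) over k:
  k=0: C(10,0)·0.27^0·0.73^10 = 0.042976
  k=1: C(10,1)·0.27^1·0.73^9 = 0.158953
  k=2: C(10,2)·0.27^2·0.73^8 = 0.264559
  k=3: C(10,3)·0.27^3·0.73^7 = 0.260935
  k=4: C(10,4)·0.27^4·0.73^6 = 0.168893
Total = 0.896317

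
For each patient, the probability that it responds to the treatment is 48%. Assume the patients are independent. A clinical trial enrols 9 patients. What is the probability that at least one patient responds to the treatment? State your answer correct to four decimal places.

P(at least one) = 1 − P(none) = 1 − (1 − 0.48)^9
= 1 − 0.002780 = 0.997220

0.9972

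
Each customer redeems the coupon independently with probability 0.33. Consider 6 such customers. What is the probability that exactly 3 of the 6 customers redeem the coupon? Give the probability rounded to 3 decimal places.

X ~ Binomial(n=6, p=0.33).
P(X=3) = C(6,3) · p^3 · (1−p)^3
= 20 · 0.035937 · 0.30076 = 0.21617

0.216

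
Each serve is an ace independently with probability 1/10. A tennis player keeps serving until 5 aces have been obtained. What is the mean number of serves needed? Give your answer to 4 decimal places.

Y = total serves until the fifth success; negative binomial with r=5, p=0.10.
E[Y] = r / p = 5 / 0.10 = 50.000000

50.0000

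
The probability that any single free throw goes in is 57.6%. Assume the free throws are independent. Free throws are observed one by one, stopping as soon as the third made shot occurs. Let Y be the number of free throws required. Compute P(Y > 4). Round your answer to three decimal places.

0.566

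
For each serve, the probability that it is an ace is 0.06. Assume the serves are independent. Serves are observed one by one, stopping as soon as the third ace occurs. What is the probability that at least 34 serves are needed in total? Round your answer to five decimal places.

Needing more than 33 serves ⇔ fewer than 3 successes in the first 33. With X ~ Binomial(33, 0.06), P(Y > 33) = P(X ≤ 2).
  k=0: C(33,0)·0.06^0·0.94^33 = 0.1297834
  k=1: C(33,1)·0.06^1·0.94^32 = 0.2733736
  k=2: C(33,2)·0.06^2·0.94^31 = 0.2791900
P(X ≤ 2) = 0.6823470

0.68235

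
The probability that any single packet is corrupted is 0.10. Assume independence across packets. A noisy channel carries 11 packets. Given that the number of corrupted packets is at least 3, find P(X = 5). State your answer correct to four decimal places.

0.0274

X ~ Binomial(11, 0.10). Want P(X=5 | X≥3) = P(X=5) / P(X≥3).
P(X=5) = C(11,5)·0.10^5·0.90^6 = 0.002455
P(X≥3) = 1 − 0.313811 − 0.383546 − 0.213081 = 0.089562
Ratio = 0.002455 / 0.089562 = 0.027414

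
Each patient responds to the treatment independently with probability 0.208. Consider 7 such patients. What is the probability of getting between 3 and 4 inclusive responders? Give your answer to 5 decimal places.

X ~ Binomial(7, 0.208); P(3 ≤ X ≤ 4) = Σ C(7,k) p^k (1−p)^(7−k) over k:
  k=3: C(7,3)·0.208^3·0.792^4 = 0.1239250
  k=4: C(7,4)·0.208^4·0.792^3 = 0.0325459
Total = 0.1564709

0.15647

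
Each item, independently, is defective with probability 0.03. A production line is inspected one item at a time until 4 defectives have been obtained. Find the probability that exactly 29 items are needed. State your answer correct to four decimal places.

Y = trial on which the fourth success occurs; negative binomial, r=4, p=0.03.
P(Y=29) = C(28,3) · p^4 · (1−p)^25
= 3276 · 8.1e-07 · 0.46697 = 0.001239

0.0012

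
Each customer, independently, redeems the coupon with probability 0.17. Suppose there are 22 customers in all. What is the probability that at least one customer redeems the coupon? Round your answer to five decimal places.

P(at least one) = 1 − P(none) = 1 − (1 − 0.17)^22
= 1 − 0.0165851 = 0.9834149

0.98341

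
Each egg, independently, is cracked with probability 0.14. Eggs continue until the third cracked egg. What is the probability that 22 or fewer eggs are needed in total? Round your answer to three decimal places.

0.612

Finishing within 22 eggs ⇔ at least 3 successes in the first 22. With X ~ Binomial(22, 0.14), P(Y ≤ 22) = 1 − P(X ≤ 2).
  k=0: C(22,0)·0.14^0·0.86^22 = 0.03622
  k=1: C(22,1)·0.14^1·0.86^21 = 0.12972
  k=2: C(22,2)·0.14^2·0.86^20 = 0.22174
1 − 0.38768 = 0.61232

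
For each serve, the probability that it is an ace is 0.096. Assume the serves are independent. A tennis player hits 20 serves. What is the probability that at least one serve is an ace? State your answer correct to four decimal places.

P(at least one) = 1 − P(none) = 1 − (1 − 0.096)^20
= 1 − 0.132852 = 0.867148

0.8671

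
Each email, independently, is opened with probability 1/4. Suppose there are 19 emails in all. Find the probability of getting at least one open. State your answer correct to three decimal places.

0.996

P(at least one) = 1 − P(none) = 1 − (1 − 0.25)^19
= 1 − 0.00423 = 0.99577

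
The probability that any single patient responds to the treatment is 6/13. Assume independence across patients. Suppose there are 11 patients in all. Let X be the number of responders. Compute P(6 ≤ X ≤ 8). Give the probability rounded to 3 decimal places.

X ~ Binomial(11, 0.461538); P(6 ≤ X ≤ 8) = Σ C(11,k) p^k (1−p)^(11−k) over k:
  k=6: C(11,6)·0.461538^6·0.538462^5 = 0.20214
  k=7: C(11,7)·0.461538^7·0.538462^4 = 0.12376
  k=8: C(11,8)·0.461538^8·0.538462^3 = 0.05304
Total = 0.37895

0.379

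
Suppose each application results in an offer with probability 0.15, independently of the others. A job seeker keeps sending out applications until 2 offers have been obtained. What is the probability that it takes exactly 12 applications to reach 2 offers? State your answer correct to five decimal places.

0.04873

Y = trial on which the second success occurs; negative binomial, r=2, p=0.15.
P(Y=12) = C(11,1) · p^2 · (1−p)^10
= 11 · 0.0225 · 0.19687 = 0.0487264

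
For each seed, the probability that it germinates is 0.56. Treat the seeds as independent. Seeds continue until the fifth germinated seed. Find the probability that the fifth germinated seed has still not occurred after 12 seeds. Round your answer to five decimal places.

Needing more than 12 seeds ⇔ fewer than 5 successes in the first 12. With X ~ Binomial(12, 0.56), P(Y > 12) = P(X ≤ 4).
  k=0: C(12,0)·0.56^0·0.44^12 = 0.0000527
  k=1: C(12,1)·0.56^1·0.44^11 = 0.0008042
  k=2: C(12,2)·0.56^2·0.44^10 = 0.0056292
  k=3: C(12,3)·0.56^3·0.44^9 = 0.0238815
  k=4: C(12,4)·0.56^4·0.44^8 = 0.0683878
P(X ≤ 4) = 0.0987553

0.09876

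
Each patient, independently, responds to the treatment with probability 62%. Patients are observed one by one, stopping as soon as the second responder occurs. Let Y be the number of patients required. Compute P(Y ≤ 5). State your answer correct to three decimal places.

0.927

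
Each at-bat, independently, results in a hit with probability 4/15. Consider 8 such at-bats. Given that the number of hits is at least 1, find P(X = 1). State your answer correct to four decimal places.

0.2655

X ~ Binomial(8, 0.266667). Want P(X=1 | X≥1) = P(X=1) / P(X≥1).
P(X=1) = C(8,1)·0.266667^1·0.733333^7 = 0.243315
P(X≥1) = 1 − 0.083639 = 0.916361
Ratio = 0.243315 / 0.916361 = 0.265523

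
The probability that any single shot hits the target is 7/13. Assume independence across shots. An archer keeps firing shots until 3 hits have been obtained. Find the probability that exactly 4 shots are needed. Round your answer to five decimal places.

0.21617

Y = trial on which the third success occurs; negative binomial, r=3, p=0.538462.
P(Y=4) = C(3,2) · p^3 · (1−p)^1
= 3 · 0.15612 · 0.46154 = 0.2161689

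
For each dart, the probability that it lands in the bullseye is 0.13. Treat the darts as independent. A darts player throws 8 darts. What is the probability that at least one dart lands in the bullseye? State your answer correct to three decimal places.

0.672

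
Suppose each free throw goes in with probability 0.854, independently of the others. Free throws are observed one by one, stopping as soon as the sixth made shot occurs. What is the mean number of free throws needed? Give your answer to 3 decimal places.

7.026

Y = total free throws until the sixth success; negative binomial with r=6, p=0.854.
E[Y] = r / p = 6 / 0.854 = 7.02576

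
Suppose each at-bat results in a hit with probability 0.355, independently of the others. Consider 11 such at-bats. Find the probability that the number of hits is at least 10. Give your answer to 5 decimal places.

0.00024

X ~ Binomial(11, 0.355); P(X ≥ 10) = Σ C(11,k) p^k (1−p)^(11−k) over k:
  k=10: C(11,10)·0.355^10·0.645^1 = 0.0002255
  k=11: C(11,11)·0.355^11·0.645^0 = 0.0000113
Total = 0.0002368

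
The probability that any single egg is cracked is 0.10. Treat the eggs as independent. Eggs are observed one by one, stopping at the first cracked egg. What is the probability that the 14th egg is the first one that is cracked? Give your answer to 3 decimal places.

Geometric (trials to first success), p = 0.10.
P(Y = 14) = (1−p)^13 · p = 0.25419 · 0.10 = 0.02542

0.025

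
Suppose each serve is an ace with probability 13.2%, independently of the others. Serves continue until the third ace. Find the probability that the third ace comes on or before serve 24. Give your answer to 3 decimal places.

0.631

Finishing within 24 serves ⇔ at least 3 successes in the first 24. With X ~ Binomial(24, 0.132), P(Y ≤ 24) = 1 − P(X ≤ 2).
  k=0: C(24,0)·0.132^0·0.868^24 = 0.03346
  k=1: C(24,1)·0.132^1·0.868^23 = 0.12211
  k=2: C(24,2)·0.132^2·0.868^22 = 0.21355
1 − 0.36911 = 0.63089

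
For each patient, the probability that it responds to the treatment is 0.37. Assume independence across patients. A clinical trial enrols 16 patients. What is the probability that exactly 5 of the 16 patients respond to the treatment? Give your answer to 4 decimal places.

0.1879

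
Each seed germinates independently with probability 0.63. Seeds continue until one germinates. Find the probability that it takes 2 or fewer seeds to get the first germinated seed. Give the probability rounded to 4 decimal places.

Y = number of seeds to the first success; geometric, p = 0.63.
P(Y ≤ 2) = 1 − (1−p)^2 = 1 − 0.136900 = 0.863100

0.8631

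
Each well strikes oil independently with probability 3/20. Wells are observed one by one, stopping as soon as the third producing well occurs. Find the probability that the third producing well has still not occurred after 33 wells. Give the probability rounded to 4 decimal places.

0.1090

Needing more than 33 wells ⇔ fewer than 3 successes in the first 33. With X ~ Binomial(33, 0.15), P(Y > 33) = P(X ≤ 2).
  k=0: C(33,0)·0.15^0·0.85^33 = 0.004686
  k=1: C(33,1)·0.15^1·0.85^32 = 0.027290
  k=2: C(33,2)·0.15^2·0.85^31 = 0.077055
P(X ≤ 2) = 0.109032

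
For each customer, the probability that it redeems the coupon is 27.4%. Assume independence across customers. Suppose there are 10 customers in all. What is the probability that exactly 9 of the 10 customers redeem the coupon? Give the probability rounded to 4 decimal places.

X ~ Binomial(n=10, p=0.274).
P(X=9) = C(10,9) · p^9 · (1−p)^1
= 10 · 8.7047e-06 · 0.726 = 0.000063

0.0001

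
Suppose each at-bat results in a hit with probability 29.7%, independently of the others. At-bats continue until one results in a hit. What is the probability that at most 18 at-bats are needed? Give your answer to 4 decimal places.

Y = number of at-bats to the first success; geometric, p = 0.297.
P(Y ≤ 18) = 1 − (1−p)^18 = 1 − 0.001759 = 0.998241

0.9982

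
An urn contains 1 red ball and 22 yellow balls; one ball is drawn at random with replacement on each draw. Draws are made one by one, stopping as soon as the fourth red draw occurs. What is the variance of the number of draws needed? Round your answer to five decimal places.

2024.00000

Y = total draws until the fourth success; negative binomial with r=4, p=0.043478.
Var(Y) = r(1−p)/p² = 4·0.956522 / 0.043478² = 2024.0000000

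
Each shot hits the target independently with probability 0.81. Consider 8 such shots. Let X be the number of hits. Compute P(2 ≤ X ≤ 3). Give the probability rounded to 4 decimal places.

0.0082

X ~ Binomial(8, 0.81); P(2 ≤ X ≤ 3) = Σ C(8,k) p^k (1−p)^(8−k) over k:
  k=2: C(8,2)·0.81^2·0.19^6 = 0.000864
  k=3: C(8,3)·0.81^3·0.19^5 = 0.007369
Total = 0.008233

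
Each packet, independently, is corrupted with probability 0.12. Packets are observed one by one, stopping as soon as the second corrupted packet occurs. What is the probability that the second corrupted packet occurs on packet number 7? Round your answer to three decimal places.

0.046

Y = trial on which the second success occurs; negative binomial, r=2, p=0.12.
P(Y=7) = C(6,1) · p^2 · (1−p)^5
= 6 · 0.0144 · 0.52773 = 0.04560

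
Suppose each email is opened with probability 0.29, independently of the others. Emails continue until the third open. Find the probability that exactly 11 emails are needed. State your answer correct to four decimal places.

Y = trial on which the third success occurs; negative binomial, r=3, p=0.29.
P(Y=11) = C(10,2) · p^3 · (1−p)^8
= 45 · 0.024389 · 0.064575 = 0.070872

0.0709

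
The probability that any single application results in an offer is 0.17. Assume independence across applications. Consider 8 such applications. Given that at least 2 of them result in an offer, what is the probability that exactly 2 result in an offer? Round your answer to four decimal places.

0.6521

X ~ Binomial(8, 0.17). Want P(X=2 | X≥2) = P(X=2) / P(X≥2).
P(X=2) = C(8,2)·0.17^2·0.83^6 = 0.264560
P(X≥2) = 1 − 0.225229 − 0.369050 = 0.405720
Ratio = 0.264560 / 0.405720 = 0.652075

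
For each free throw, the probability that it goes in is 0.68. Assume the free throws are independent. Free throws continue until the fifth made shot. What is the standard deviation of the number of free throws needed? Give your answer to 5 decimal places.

1.86016

Y = total free throws until the fifth success; negative binomial with r=5, p=0.68.
SD(Y) = √[r(1−p)/p²] = √(3.4602076) = 1.8601633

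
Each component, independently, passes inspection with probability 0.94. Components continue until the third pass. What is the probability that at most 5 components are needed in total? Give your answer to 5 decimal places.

Finishing within 5 components ⇔ at least 3 successes in the first 5. With X ~ Binomial(5, 0.94), P(Y ≤ 5) = 1 − P(X ≤ 2).
  k=0: C(5,0)·0.94^0·0.06^5 = 0.0000008
  k=1: C(5,1)·0.94^1·0.06^4 = 0.0000609
  k=2: C(5,2)·0.94^2·0.06^3 = 0.0019086
1 − 0.0019703 = 0.9980297

0.99803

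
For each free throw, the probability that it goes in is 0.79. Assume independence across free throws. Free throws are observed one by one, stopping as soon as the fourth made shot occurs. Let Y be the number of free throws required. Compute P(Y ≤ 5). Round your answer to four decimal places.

Finishing within 5 free throws ⇔ at least 4 successes in the first 5. With X ~ Binomial(5, 0.79), P(Y ≤ 5) = 1 − P(X ≤ 3).
  k=0: C(5,0)·0.79^0·0.21^5 = 0.000408
  k=1: C(5,1)·0.79^1·0.21^4 = 0.007682
  k=2: C(5,2)·0.79^2·0.21^3 = 0.057798
  k=3: C(5,3)·0.79^3·0.21^2 = 0.217430
1 − 0.283319 = 0.716681

0.7167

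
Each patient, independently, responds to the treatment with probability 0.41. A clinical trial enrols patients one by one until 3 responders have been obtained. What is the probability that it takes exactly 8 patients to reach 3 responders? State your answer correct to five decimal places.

0.10347

Y = trial on which the third success occurs; negative binomial, r=3, p=0.41.
P(Y=8) = C(7,2) · p^3 · (1−p)^5
= 21 · 0.068921 · 0.071492 = 0.1034739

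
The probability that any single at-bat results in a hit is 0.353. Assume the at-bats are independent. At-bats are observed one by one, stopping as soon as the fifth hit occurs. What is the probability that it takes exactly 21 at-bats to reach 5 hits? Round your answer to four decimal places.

0.0250

Y = trial on which the fifth success occurs; negative binomial, r=5, p=0.353.
P(Y=21) = C(20,4) · p^5 · (1−p)^16
= 4845 · 0.0054812 · 0.00094291 = 0.025040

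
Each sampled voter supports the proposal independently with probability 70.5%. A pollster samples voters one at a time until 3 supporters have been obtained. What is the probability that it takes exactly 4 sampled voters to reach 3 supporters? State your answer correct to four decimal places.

Y = trial on which the third success occurs; negative binomial, r=3, p=0.705.
P(Y=4) = C(3,2) · p^3 · (1−p)^1
= 3 · 0.3504 · 0.295 = 0.310106

0.3101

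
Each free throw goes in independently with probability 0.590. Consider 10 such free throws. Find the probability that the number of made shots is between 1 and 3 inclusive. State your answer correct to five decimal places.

0.06244

X ~ Binomial(10, 0.59); P(1 ≤ X ≤ 3) = Σ C(10,k) p^k (1−p)^(10−k) over k:
  k=1: C(10,1)·0.59^1·0.41^9 = 0.0019316
  k=2: C(10,2)·0.59^2·0.41^8 = 0.0125080
  k=3: C(10,3)·0.59^3·0.41^7 = 0.0479981
Total = 0.0624377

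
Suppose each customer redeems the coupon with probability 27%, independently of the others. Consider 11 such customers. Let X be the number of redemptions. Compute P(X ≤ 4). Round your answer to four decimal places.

X ~ Binomial(11, 0.27); P(X ≤ 4) = Σ C(11,k) p^k (1−p)^(11−k) over k:
  k=0: C(11,0)·0.27^0·0.73^11 = 0.031373
  k=1: C(11,1)·0.27^1·0.73^10 = 0.127639
  k=2: C(11,2)·0.27^2·0.73^9 = 0.236046
  k=3: C(11,3)·0.27^3·0.73^8 = 0.261914
  k=4: C(11,4)·0.27^4·0.73^7 = 0.193744
Total = 0.850716

0.8507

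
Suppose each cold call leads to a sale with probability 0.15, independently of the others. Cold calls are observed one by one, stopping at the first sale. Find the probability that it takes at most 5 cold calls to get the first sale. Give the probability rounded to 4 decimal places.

0.5563

Y = number of cold calls to the first success; geometric, p = 0.15.
P(Y ≤ 5) = 1 − (1−p)^5 = 1 − 0.443705 = 0.556295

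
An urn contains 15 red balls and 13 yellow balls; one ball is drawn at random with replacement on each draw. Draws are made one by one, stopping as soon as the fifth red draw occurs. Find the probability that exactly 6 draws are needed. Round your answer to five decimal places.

Y = trial on which the fifth success occurs; negative binomial, r=5, p=0.535714.
P(Y=6) = C(5,4) · p^5 · (1−p)^1
= 5 · 0.044123 · 0.46429 = 0.1024287

0.10243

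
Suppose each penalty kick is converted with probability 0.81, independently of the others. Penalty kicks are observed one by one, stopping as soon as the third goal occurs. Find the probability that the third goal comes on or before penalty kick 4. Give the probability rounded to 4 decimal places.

0.8344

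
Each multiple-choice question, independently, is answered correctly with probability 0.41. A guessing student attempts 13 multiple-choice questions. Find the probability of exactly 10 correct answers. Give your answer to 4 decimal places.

X ~ Binomial(n=13, p=0.41).
P(X=10) = C(13,10) · p^10 · (1−p)^3
= 286 · 0.00013423 · 0.20538 = 0.007884

0.0079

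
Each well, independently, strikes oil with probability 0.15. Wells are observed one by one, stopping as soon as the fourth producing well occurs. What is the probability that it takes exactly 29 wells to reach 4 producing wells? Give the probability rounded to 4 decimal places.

Y = trial on which the fourth success occurs; negative binomial, r=4, p=0.15.
P(Y=29) = C(28,3) · p^4 · (1−p)^25
= 3276 · 0.00050625 · 0.017198 = 0.028522

0.0285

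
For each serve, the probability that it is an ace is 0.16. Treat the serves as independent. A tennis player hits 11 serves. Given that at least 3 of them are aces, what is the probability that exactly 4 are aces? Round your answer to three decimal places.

0.253

X ~ Binomial(11, 0.16). Want P(X=4 | X≥3) = P(X=4) / P(X≥3).
P(X=4) = C(11,4)·0.16^4·0.84^7 = 0.06382
P(X≥3) = 1 − 0.14692 − 0.30783 − 0.29317 = 0.25209
Ratio = 0.06382 / 0.25209 = 0.25316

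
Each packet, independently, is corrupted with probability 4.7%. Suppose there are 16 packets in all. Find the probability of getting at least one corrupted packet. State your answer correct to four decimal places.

P(at least one) = 1 − P(none) = 1 − (1 − 0.047)^16
= 1 − 0.462899 = 0.537101

0.5371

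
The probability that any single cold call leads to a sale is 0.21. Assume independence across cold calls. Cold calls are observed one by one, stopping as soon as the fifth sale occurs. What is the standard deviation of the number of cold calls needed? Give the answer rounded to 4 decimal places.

Y = total cold calls until the fifth success; negative binomial with r=5, p=0.21.
SD(Y) = √[r(1−p)/p²] = √(89.569161) = 9.464099

9.4641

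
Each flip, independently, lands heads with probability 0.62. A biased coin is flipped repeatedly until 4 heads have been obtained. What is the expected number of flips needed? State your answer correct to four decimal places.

6.4516

Y = total flips until the fourth success; negative binomial with r=4, p=0.62.
E[Y] = r / p = 4 / 0.62 = 6.451613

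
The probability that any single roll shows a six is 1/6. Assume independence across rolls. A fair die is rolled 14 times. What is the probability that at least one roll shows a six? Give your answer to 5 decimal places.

P(at least one) = 1 − P(none) = 1 − (1 − 0.166667)^14
= 1 − 0.0778866 = 0.9221134

0.92211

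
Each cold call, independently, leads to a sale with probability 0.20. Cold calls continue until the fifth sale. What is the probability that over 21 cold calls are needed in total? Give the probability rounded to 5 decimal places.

0.58601

Needing more than 21 cold calls ⇔ fewer than 5 successes in the first 21. With X ~ Binomial(21, 0.20), P(Y > 21) = P(X ≤ 4).
  k=0: C(21,0)·0.20^0·0.80^21 = 0.0092234
  k=1: C(21,1)·0.20^1·0.80^20 = 0.0484227
  k=2: C(21,2)·0.20^2·0.80^19 = 0.1210568
  k=3: C(21,3)·0.20^3·0.80^18 = 0.1916732
  k=4: C(21,4)·0.20^4·0.80^17 = 0.2156324
P(X ≤ 4) = 0.5860084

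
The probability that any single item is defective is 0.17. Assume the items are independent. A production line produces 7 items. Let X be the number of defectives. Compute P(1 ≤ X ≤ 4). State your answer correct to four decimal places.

X ~ Binomial(7, 0.17); P(1 ≤ X ≤ 4) = Σ C(7,k) p^k (1−p)^(7−k) over k:
  k=1: C(7,1)·0.17^1·0.83^6 = 0.389059
  k=2: C(7,2)·0.17^2·0.83^5 = 0.239060
  k=3: C(7,3)·0.17^3·0.83^4 = 0.081607
  k=4: C(7,4)·0.17^4·0.83^3 = 0.016715
Total = 0.726441

0.7264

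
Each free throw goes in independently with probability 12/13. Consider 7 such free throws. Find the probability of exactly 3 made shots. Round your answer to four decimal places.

0.0010

X ~ Binomial(n=7, p=0.923077).
P(X=3) = C(7,3) · p^3 · (1−p)^4
= 35 · 0.78653 · 3.5013e-05 = 0.000964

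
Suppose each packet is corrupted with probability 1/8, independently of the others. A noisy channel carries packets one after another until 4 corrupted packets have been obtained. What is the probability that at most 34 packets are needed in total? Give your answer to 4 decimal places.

0.6291

Finishing within 34 packets ⇔ at least 4 successes in the first 34. With X ~ Binomial(34, 0.125), P(Y ≤ 34) = 1 − P(X ≤ 3).
  k=0: C(34,0)·0.125^0·0.875^34 = 0.010673
  k=1: C(34,1)·0.125^1·0.875^33 = 0.051839
  k=2: C(34,2)·0.125^2·0.875^32 = 0.122191
  k=3: C(34,3)·0.125^3·0.875^31 = 0.186196
1 − 0.370899 = 0.629101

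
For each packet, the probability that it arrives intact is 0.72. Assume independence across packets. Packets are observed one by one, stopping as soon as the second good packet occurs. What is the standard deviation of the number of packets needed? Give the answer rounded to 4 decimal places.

1.0393

Y = total packets until the second success; negative binomial with r=2, p=0.72.
SD(Y) = √[r(1−p)/p²] = √(1.080247) = 1.039349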